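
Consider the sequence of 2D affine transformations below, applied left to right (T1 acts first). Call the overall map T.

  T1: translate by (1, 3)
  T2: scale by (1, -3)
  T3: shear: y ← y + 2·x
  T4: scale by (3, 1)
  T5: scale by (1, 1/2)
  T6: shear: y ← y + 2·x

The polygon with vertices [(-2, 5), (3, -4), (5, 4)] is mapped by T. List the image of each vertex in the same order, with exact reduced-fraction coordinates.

image vertices: (-3, -19), (12, 59/2), (18, 63/2)

T1 translate by (1, 3): (-2, 5) → (-1, 8); (3, -4) → (4, -1); (5, 4) → (6, 7)
T2 scale by (1, -3): (-1, 8) → (-1, -24); (4, -1) → (4, 3); (6, 7) → (6, -21)
T3 shear: y ← y + 2·x: (-1, -24) → (-1, -26); (4, 3) → (4, 11); (6, -21) → (6, -9)
T4 scale by (3, 1): (-1, -26) → (-3, -26); (4, 11) → (12, 11); (6, -9) → (18, -9)
T5 scale by (1, 1/2): (-3, -26) → (-3, -13); (12, 11) → (12, 11/2); (18, -9) → (18, -9/2)
T6 shear: y ← y + 2·x: (-3, -13) → (-3, -19); (12, 11/2) → (12, 59/2); (18, -9/2) → (18, 63/2)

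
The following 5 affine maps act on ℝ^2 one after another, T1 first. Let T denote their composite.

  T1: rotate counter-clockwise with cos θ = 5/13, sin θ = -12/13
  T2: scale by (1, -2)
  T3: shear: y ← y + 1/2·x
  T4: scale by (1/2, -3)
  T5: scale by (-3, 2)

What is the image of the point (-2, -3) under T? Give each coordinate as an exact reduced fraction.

T(p) = (69/13, 246/13)

T1 rotate counter-clockwise with cos θ = 5/13, sin θ = -12/13: (-2, -3) → (-46/13, 9/13)
T2 scale by (1, -2): (-46/13, 9/13) → (-46/13, -18/13)
T3 shear: y ← y + 1/2·x: (-46/13, -18/13) → (-46/13, -41/13)
T4 scale by (1/2, -3): (-46/13, -41/13) → (-23/13, 123/13)
T5 scale by (-3, 2): (-23/13, 123/13) → (69/13, 246/13)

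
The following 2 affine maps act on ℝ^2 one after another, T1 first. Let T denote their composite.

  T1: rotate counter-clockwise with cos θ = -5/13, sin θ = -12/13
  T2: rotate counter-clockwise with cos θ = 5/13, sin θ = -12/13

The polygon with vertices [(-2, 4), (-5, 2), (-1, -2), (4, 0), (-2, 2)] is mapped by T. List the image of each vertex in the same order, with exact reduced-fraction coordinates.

T1 rotate counter-clockwise with cos θ = -5/13, sin θ = -12/13: (-2, 4) → (58/13, 4/13); (-5, 2) → (49/13, 50/13); (-1, -2) → (-19/13, 22/13); (4, 0) → (-20/13, -48/13); (-2, 2) → (34/13, 14/13)
T2 rotate counter-clockwise with cos θ = 5/13, sin θ = -12/13: (58/13, 4/13) → (2, -4); (49/13, 50/13) → (5, -2); (-19/13, 22/13) → (1, 2); (-20/13, -48/13) → (-4, 0); (34/13, 14/13) → (2, -2)

image vertices: (2, -4), (5, -2), (1, 2), (-4, 0), (2, -2)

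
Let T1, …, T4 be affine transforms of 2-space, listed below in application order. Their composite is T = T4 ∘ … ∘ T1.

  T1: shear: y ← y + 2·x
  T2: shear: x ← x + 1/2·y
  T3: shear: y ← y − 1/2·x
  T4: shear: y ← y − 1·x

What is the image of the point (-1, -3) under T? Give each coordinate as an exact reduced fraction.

T1 shear: y ← y + 2·x: (-1, -3) → (-1, -5)
T2 shear: x ← x + 1/2·y: (-1, -5) → (-7/2, -5)
T3 shear: y ← y − 1/2·x: (-7/2, -5) → (-7/2, -13/4)
T4 shear: y ← y − 1·x: (-7/2, -13/4) → (-7/2, 1/4)

T(p) = (-7/2, 1/4)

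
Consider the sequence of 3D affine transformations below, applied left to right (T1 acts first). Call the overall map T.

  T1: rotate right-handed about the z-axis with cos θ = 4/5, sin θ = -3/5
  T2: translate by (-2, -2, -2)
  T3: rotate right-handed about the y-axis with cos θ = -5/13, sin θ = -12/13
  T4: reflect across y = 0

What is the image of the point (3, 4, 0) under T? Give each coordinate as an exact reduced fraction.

T1 rotate right-handed about the z-axis with cos θ = 4/5, sin θ = -3/5: (3, 4, 0) → (24/5, 7/5, 0)
T2 translate by (-2, -2, -2): (24/5, 7/5, 0) → (14/5, -3/5, -2)
T3 rotate right-handed about the y-axis with cos θ = -5/13, sin θ = -12/13: (14/5, -3/5, -2) → (10/13, -3/5, 218/65)
T4 reflect across y = 0: (10/13, -3/5, 218/65) → (10/13, 3/5, 218/65)

T(p) = (10/13, 3/5, 218/65)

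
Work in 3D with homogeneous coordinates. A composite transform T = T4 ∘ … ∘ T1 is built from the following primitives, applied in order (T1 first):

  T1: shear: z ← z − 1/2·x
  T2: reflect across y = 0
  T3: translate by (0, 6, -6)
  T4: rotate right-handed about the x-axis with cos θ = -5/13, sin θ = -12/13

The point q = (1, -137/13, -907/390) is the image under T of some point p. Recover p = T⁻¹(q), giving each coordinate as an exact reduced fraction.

p = (1, -1/5, -7/3)

T1 = [1 0 0 0; 0 1 0 0; -1/2 0 1 0; 0 0 0 1]
T2·T1 = [1 0 0 0; 0 -1 0 0; -1/2 0 1 0; 0 0 0 1]
T3·…·T1 = [1 0 0 0; 0 -1 0 6; -1/2 0 1 -6; 0 0 0 1]
T4·…·T1 = [1 0 0 0; -6/13 5/13 12/13 -102/13; 5/26 12/13 -5/13 -42/13; 0 0 0 1]
det M = -1; M⁻¹ = [1 0 0 0; 0 5/13 12/13 6; 1/2 12/13 -5/13 6; 0 0 0 1]
M⁻¹ · (1, -137/13, -907/390)ᵀ = (1, -1/5, -7/3)ᵀ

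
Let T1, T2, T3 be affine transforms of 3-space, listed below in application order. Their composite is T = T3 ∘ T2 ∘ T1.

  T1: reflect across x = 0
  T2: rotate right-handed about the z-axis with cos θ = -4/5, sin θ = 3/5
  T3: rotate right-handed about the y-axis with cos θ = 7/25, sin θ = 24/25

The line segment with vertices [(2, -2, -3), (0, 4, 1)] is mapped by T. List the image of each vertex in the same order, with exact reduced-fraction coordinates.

image vertices: (-262/125, 2/5, -441/125), (36/125, -16/5, 323/125)

T1 reflect across x = 0: (2, -2, -3) → (-2, -2, -3); (0, 4, 1) → (0, 4, 1)
T2 rotate right-handed about the z-axis with cos θ = -4/5, sin θ = 3/5: (-2, -2, -3) → (14/5, 2/5, -3); (0, 4, 1) → (-12/5, -16/5, 1)
T3 rotate right-handed about the y-axis with cos θ = 7/25, sin θ = 24/25: (14/5, 2/5, -3) → (-262/125, 2/5, -441/125); (-12/5, -16/5, 1) → (36/125, -16/5, 323/125)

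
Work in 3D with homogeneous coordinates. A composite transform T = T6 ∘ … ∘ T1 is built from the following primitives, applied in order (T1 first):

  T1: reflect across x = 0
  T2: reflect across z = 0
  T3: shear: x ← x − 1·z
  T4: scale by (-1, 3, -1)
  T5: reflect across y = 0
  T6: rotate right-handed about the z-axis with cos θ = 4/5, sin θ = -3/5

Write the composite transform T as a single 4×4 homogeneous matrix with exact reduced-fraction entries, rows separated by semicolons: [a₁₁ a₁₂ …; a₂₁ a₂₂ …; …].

T = [4/5 -9/5 -4/5 0; -3/5 -12/5 3/5 0; 0 0 1 0; 0 0 0 1]

T1 = [-1 0 0 0; 0 1 0 0; 0 0 1 0; 0 0 0 1]
T2·T1 = [-1 0 0 0; 0 1 0 0; 0 0 -1 0; 0 0 0 1]
T3·…·T1 = [-1 0 1 0; 0 1 0 0; 0 0 -1 0; 0 0 0 1]
T4·…·T1 = [1 0 -1 0; 0 3 0 0; 0 0 1 0; 0 0 0 1]
T5·…·T1 = [1 0 -1 0; 0 -3 0 0; 0 0 1 0; 0 0 0 1]
T6·…·T1 = [4/5 -9/5 -4/5 0; -3/5 -12/5 3/5 0; 0 0 1 0; 0 0 0 1]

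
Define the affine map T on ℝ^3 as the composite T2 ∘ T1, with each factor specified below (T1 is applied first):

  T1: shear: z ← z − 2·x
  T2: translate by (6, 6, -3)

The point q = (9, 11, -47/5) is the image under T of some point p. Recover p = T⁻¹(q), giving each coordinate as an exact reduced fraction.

T1 = [1 0 0 0; 0 1 0 0; -2 0 1 0; 0 0 0 1]
T2·T1 = [1 0 0 6; 0 1 0 6; -2 0 1 -3; 0 0 0 1]
det M = 1; M⁻¹ = [1 0 0 -6; 0 1 0 -6; 2 0 1 -9; 0 0 0 1]
M⁻¹ · (9, 11, -47/5)ᵀ = (3, 5, -2/5)ᵀ

p = (3, 5, -2/5)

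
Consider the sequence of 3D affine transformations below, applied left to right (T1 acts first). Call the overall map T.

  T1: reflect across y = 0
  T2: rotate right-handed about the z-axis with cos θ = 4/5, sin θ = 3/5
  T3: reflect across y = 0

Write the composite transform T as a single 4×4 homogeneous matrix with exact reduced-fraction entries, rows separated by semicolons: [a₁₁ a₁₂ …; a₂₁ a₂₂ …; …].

T1 = [1 0 0 0; 0 -1 0 0; 0 0 1 0; 0 0 0 1]
T2·T1 = [4/5 3/5 0 0; 3/5 -4/5 0 0; 0 0 1 0; 0 0 0 1]
T3·…·T1 = [4/5 3/5 0 0; -3/5 4/5 0 0; 0 0 1 0; 0 0 0 1]

T = [4/5 3/5 0 0; -3/5 4/5 0 0; 0 0 1 0; 0 0 0 1]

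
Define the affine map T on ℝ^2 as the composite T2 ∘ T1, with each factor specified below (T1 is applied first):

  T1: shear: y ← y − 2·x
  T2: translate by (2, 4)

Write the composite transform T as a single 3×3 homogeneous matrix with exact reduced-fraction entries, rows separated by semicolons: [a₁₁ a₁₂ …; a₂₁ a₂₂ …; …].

T1 = [1 0 0; -2 1 0; 0 0 1]
T2·T1 = [1 0 2; -2 1 4; 0 0 1]

T = [1 0 2; -2 1 4; 0 0 1]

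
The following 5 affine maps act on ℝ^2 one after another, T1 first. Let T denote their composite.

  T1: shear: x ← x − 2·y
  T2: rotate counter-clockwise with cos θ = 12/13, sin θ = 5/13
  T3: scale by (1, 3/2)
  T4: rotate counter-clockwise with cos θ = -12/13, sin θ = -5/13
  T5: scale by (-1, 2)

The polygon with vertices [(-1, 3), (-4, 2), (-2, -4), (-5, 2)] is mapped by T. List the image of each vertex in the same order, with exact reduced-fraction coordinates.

T1 shear: x ← x − 2·y: (-1, 3) → (-7, 3); (-4, 2) → (-8, 2); (-2, -4) → (6, -4); (-5, 2) → (-9, 2)
T2 rotate counter-clockwise with cos θ = 12/13, sin θ = 5/13: (-7, 3) → (-99/13, 1/13); (-8, 2) → (-106/13, -16/13); (6, -4) → (92/13, -18/13); (-9, 2) → (-118/13, -21/13)
T3 scale by (1, 3/2): (-99/13, 1/13) → (-99/13, 3/26); (-106/13, -16/13) → (-106/13, -24/13); (92/13, -18/13) → (92/13, -27/13); (-118/13, -21/13) → (-118/13, -63/26)
T4 rotate counter-clockwise with cos θ = -12/13, sin θ = -5/13: (-99/13, 3/26) → (2391/338, 477/169); (-106/13, -24/13) → (1152/169, 818/169); (92/13, -27/13) → (-1239/169, -136/169); (-118/13, -63/26) → (2517/338, 968/169)
T5 scale by (-1, 2): (2391/338, 477/169) → (-2391/338, 954/169); (1152/169, 818/169) → (-1152/169, 1636/169); (-1239/169, -136/169) → (1239/169, -272/169); (2517/338, 968/169) → (-2517/338, 1936/169)

image vertices: (-2391/338, 954/169), (-1152/169, 1636/169), (1239/169, -272/169), (-2517/338, 1936/169)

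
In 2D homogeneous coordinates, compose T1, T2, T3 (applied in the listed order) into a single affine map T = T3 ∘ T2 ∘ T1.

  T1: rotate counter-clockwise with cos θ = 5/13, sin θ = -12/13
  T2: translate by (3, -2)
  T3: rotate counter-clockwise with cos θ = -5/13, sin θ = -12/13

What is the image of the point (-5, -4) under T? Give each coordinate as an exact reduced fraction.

T(p) = (2, 2)

T1 rotate counter-clockwise with cos θ = 5/13, sin θ = -12/13: (-5, -4) → (-73/13, 40/13)
T2 translate by (3, -2): (-73/13, 40/13) → (-34/13, 14/13)
T3 rotate counter-clockwise with cos θ = -5/13, sin θ = -12/13: (-34/13, 14/13) → (2, 2)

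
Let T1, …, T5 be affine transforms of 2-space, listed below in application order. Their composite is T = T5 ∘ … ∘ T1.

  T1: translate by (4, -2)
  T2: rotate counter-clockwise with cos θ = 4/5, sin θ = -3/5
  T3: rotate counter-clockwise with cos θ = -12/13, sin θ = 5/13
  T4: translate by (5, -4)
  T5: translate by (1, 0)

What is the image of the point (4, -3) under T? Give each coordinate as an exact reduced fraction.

T1 translate by (4, -2): (4, -3) → (8, -5)
T2 rotate counter-clockwise with cos θ = 4/5, sin θ = -3/5: (8, -5) → (17/5, -44/5)
T3 rotate counter-clockwise with cos θ = -12/13, sin θ = 5/13: (17/5, -44/5) → (16/65, 613/65)
T4 translate by (5, -4): (16/65, 613/65) → (341/65, 353/65)
T5 translate by (1, 0): (341/65, 353/65) → (406/65, 353/65)

T(p) = (406/65, 353/65)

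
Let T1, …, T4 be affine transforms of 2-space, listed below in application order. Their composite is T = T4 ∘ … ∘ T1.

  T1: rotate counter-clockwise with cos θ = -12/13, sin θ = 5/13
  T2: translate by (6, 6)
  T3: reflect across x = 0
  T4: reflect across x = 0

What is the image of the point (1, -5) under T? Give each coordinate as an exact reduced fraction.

T1 rotate counter-clockwise with cos θ = -12/13, sin θ = 5/13: (1, -5) → (1, 5)
T2 translate by (6, 6): (1, 5) → (7, 11)
T3 reflect across x = 0: (7, 11) → (-7, 11)
T4 reflect across x = 0: (-7, 11) → (7, 11)

T(p) = (7, 11)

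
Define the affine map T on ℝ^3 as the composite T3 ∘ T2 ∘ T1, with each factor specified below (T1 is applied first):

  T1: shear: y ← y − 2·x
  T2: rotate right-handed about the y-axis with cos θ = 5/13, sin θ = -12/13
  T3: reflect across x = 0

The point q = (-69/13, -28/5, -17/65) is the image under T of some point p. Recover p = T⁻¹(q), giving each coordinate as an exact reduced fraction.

p = (9/5, -2, -5)

T1 = [1 0 0 0; -2 1 0 0; 0 0 1 0; 0 0 0 1]
T2·T1 = [5/13 0 -12/13 0; -2 1 0 0; 12/13 0 5/13 0; 0 0 0 1]
T3·…·T1 = [-5/13 0 12/13 0; -2 1 0 0; 12/13 0 5/13 0; 0 0 0 1]
det M = -1; M⁻¹ = [-5/13 0 12/13 0; -10/13 1 24/13 0; 12/13 0 5/13 0; 0 0 0 1]
M⁻¹ · (-69/13, -28/5, -17/65)ᵀ = (9/5, -2, -5)ᵀ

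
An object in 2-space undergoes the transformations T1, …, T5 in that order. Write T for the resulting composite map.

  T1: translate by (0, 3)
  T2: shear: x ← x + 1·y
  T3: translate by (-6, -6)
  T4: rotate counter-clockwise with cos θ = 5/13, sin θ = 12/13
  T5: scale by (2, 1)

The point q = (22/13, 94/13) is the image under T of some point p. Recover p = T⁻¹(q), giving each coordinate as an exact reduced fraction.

p = (5, 5)

T1 = [1 0 0; 0 1 3; 0 0 1]
T2·T1 = [1 1 3; 0 1 3; 0 0 1]
T3·…·T1 = [1 1 -3; 0 1 -3; 0 0 1]
T4·…·T1 = [5/13 -7/13 21/13; 12/13 17/13 -51/13; 0 0 1]
T5·…·T1 = [10/13 -14/13 42/13; 12/13 17/13 -51/13; 0 0 1]
det M = 2; M⁻¹ = [17/26 7/13 0; -6/13 5/13 3; 0 0 1]
M⁻¹ · (22/13, 94/13)ᵀ = (5, 5)ᵀ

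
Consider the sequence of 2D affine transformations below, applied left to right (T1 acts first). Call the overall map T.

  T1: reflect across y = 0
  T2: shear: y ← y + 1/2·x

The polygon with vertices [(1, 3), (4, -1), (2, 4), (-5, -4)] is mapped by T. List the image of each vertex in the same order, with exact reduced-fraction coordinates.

image vertices: (1, -5/2), (4, 3), (2, -3), (-5, 3/2)

T1 reflect across y = 0: (1, 3) → (1, -3); (4, -1) → (4, 1); (2, 4) → (2, -4); (-5, -4) → (-5, 4)
T2 shear: y ← y + 1/2·x: (1, -3) → (1, -5/2); (4, 1) → (4, 3); (2, -4) → (2, -3); (-5, 4) → (-5, 3/2)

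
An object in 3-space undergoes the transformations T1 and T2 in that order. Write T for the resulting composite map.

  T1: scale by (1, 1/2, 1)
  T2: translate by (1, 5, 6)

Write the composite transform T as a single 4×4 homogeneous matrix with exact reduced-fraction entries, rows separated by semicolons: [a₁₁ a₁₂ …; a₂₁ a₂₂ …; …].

T = [1 0 0 1; 0 1/2 0 5; 0 0 1 6; 0 0 0 1]

T1 = [1 0 0 0; 0 1/2 0 0; 0 0 1 0; 0 0 0 1]
T2·T1 = [1 0 0 1; 0 1/2 0 5; 0 0 1 6; 0 0 0 1]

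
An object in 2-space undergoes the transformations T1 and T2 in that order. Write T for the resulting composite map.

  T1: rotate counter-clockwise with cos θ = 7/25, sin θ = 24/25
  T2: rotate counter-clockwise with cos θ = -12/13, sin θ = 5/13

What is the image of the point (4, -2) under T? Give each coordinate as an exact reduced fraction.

T(p) = (-1322/325, -604/325)

T1 rotate counter-clockwise with cos θ = 7/25, sin θ = 24/25: (4, -2) → (76/25, 82/25)
T2 rotate counter-clockwise with cos θ = -12/13, sin θ = 5/13: (76/25, 82/25) → (-1322/325, -604/325)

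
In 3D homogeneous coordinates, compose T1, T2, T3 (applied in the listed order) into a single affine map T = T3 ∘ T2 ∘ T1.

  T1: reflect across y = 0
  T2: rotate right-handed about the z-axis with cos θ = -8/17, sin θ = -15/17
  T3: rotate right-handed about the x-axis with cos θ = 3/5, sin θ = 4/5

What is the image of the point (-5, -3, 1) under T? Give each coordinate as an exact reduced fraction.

T1 reflect across y = 0: (-5, -3, 1) → (-5, 3, 1)
T2 rotate right-handed about the z-axis with cos θ = -8/17, sin θ = -15/17: (-5, 3, 1) → (5, 3, 1)
T3 rotate right-handed about the x-axis with cos θ = 3/5, sin θ = 4/5: (5, 3, 1) → (5, 1, 3)

T(p) = (5, 1, 3)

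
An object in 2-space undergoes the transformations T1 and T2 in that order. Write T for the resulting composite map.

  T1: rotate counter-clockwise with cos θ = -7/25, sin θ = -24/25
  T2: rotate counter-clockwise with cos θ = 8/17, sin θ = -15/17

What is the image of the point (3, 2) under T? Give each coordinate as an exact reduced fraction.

T1 rotate counter-clockwise with cos θ = -7/25, sin θ = -24/25: (3, 2) → (27/25, -86/25)
T2 rotate counter-clockwise with cos θ = 8/17, sin θ = -15/17: (27/25, -86/25) → (-1074/425, -1093/425)

T(p) = (-1074/425, -1093/425)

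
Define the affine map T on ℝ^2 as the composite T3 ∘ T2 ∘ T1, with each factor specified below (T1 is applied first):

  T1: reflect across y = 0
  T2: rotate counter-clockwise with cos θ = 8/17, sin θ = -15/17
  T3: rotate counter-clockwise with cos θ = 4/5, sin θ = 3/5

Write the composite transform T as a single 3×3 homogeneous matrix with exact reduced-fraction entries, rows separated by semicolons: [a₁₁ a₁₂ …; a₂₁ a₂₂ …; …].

T1 = [1 0 0; 0 -1 0; 0 0 1]
T2·T1 = [8/17 -15/17 0; -15/17 -8/17 0; 0 0 1]
T3·…·T1 = [77/85 -36/85 0; -36/85 -77/85 0; 0 0 1]

T = [77/85 -36/85 0; -36/85 -77/85 0; 0 0 1]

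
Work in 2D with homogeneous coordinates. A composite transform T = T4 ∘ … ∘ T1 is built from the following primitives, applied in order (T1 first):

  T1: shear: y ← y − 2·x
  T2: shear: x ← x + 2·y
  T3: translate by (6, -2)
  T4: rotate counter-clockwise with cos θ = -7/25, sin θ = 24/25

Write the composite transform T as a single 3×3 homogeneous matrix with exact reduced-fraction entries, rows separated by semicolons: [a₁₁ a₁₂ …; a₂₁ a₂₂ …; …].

T1 = [1 0 0; -2 1 0; 0 0 1]
T2·T1 = [-3 2 0; -2 1 0; 0 0 1]
T3·…·T1 = [-3 2 6; -2 1 -2; 0 0 1]
T4·…·T1 = [69/25 -38/25 6/25; -58/25 41/25 158/25; 0 0 1]

T = [69/25 -38/25 6/25; -58/25 41/25 158/25; 0 0 1]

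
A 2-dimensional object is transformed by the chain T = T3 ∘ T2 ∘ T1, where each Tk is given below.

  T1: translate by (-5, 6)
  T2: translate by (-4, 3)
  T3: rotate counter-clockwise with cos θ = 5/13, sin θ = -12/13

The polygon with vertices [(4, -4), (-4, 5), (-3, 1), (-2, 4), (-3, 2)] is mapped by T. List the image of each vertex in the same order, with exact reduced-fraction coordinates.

T1 translate by (-5, 6): (4, -4) → (-1, 2); (-4, 5) → (-9, 11); (-3, 1) → (-8, 7); (-2, 4) → (-7, 10); (-3, 2) → (-8, 8)
T2 translate by (-4, 3): (-1, 2) → (-5, 5); (-9, 11) → (-13, 14); (-8, 7) → (-12, 10); (-7, 10) → (-11, 13); (-8, 8) → (-12, 11)
T3 rotate counter-clockwise with cos θ = 5/13, sin θ = -12/13: (-5, 5) → (35/13, 85/13); (-13, 14) → (103/13, 226/13); (-12, 10) → (60/13, 194/13); (-11, 13) → (101/13, 197/13); (-12, 11) → (72/13, 199/13)

image vertices: (35/13, 85/13), (103/13, 226/13), (60/13, 194/13), (101/13, 197/13), (72/13, 199/13)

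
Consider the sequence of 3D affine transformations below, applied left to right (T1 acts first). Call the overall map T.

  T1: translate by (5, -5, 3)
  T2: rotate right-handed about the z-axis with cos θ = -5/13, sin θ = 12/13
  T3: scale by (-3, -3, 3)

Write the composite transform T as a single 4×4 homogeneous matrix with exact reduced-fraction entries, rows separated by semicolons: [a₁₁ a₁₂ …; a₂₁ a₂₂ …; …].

T1 = [1 0 0 5; 0 1 0 -5; 0 0 1 3; 0 0 0 1]
T2·T1 = [-5/13 -12/13 0 35/13; 12/13 -5/13 0 85/13; 0 0 1 3; 0 0 0 1]
T3·…·T1 = [15/13 36/13 0 -105/13; -36/13 15/13 0 -255/13; 0 0 3 9; 0 0 0 1]

T = [15/13 36/13 0 -105/13; -36/13 15/13 0 -255/13; 0 0 3 9; 0 0 0 1]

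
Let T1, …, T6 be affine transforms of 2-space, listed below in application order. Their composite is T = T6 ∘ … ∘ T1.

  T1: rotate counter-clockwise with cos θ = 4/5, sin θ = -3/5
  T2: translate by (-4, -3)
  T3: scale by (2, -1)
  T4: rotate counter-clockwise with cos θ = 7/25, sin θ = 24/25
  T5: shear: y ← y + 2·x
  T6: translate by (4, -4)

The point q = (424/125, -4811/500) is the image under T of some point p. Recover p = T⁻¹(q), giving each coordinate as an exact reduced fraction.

T1 = [4/5 3/5 0; -3/5 4/5 0; 0 0 1]
T2·T1 = [4/5 3/5 -4; -3/5 4/5 -3; 0 0 1]
T3·…·T1 = [8/5 6/5 -8; 3/5 -4/5 3; 0 0 1]
T4·…·T1 = [-16/125 138/125 -128/25; 213/125 116/125 -171/25; 0 0 1]
T5·…·T1 = [-16/125 138/125 -128/25; 181/125 392/125 -427/25; 0 0 1]
T6·…·T1 = [-16/125 138/125 -28/25; 181/125 392/125 -527/25; 0 0 1]
det M = -2; M⁻¹ = [-196/125 69/125 247/25; 181/250 8/125 54/25; 0 0 1]
M⁻¹ · (424/125, -4811/500)ᵀ = (-3/4, 4)ᵀ

p = (-3/4, 4)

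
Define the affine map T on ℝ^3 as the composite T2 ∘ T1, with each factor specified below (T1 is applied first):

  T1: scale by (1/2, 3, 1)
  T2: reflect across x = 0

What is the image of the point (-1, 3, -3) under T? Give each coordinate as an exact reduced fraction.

T1 scale by (1/2, 3, 1): (-1, 3, -3) → (-1/2, 9, -3)
T2 reflect across x = 0: (-1/2, 9, -3) → (1/2, 9, -3)

T(p) = (1/2, 9, -3)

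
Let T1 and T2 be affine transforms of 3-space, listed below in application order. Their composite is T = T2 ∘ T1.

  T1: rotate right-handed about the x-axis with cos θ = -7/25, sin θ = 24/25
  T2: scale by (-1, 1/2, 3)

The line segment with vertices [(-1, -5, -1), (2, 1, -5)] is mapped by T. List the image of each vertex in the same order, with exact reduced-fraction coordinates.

T1 rotate right-handed about the x-axis with cos θ = -7/25, sin θ = 24/25: (-1, -5, -1) → (-1, 59/25, -113/25); (2, 1, -5) → (2, 113/25, 59/25)
T2 scale by (-1, 1/2, 3): (-1, 59/25, -113/25) → (1, 59/50, -339/25); (2, 113/25, 59/25) → (-2, 113/50, 177/25)

image vertices: (1, 59/50, -339/25), (-2, 113/50, 177/25)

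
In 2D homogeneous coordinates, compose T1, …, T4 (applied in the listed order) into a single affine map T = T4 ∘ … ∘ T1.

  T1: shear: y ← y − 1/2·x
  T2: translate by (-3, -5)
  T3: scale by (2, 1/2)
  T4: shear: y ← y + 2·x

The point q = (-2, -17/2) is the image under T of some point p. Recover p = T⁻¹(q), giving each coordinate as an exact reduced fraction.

T1 = [1 0 0; -1/2 1 0; 0 0 1]
T2·T1 = [1 0 -3; -1/2 1 -5; 0 0 1]
T3·…·T1 = [2 0 -6; -1/4 1/2 -5/2; 0 0 1]
T4·…·T1 = [2 0 -6; 15/4 1/2 -29/2; 0 0 1]
det M = 1; M⁻¹ = [1/2 0 3; -15/4 2 13/2; 0 0 1]
M⁻¹ · (-2, -17/2)ᵀ = (2, -3)ᵀ

p = (2, -3)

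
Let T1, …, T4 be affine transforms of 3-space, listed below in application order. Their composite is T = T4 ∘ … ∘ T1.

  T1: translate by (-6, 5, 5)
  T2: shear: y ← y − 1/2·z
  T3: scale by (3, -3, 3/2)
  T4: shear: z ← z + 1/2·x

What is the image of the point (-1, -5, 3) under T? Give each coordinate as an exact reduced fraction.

T1 translate by (-6, 5, 5): (-1, -5, 3) → (-7, 0, 8)
T2 shear: y ← y − 1/2·z: (-7, 0, 8) → (-7, -4, 8)
T3 scale by (3, -3, 3/2): (-7, -4, 8) → (-21, 12, 12)
T4 shear: z ← z + 1/2·x: (-21, 12, 12) → (-21, 12, 3/2)

T(p) = (-21, 12, 3/2)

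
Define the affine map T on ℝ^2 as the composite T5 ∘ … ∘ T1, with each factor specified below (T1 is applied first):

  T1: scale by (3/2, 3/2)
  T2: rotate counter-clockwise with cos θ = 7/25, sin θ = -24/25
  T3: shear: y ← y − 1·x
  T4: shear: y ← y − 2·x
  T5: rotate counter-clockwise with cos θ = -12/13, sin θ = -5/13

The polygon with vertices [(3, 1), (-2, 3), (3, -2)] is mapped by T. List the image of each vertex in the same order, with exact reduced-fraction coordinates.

T1 scale by (3/2, 3/2): (3, 1) → (9/2, 3/2); (-2, 3) → (-3, 9/2); (3, -2) → (9/2, -3)
T2 rotate counter-clockwise with cos θ = 7/25, sin θ = -24/25: (9/2, 3/2) → (27/10, -39/10); (-3, 9/2) → (87/25, 207/50); (9/2, -3) → (-81/50, -129/25)
T3 shear: y ← y − 1·x: (27/10, -39/10) → (27/10, -33/5); (87/25, 207/50) → (87/25, 33/50); (-81/50, -129/25) → (-81/50, -177/50)
T4 shear: y ← y − 2·x: (27/10, -33/5) → (27/10, -12); (87/25, 33/50) → (87/25, -63/10); (-81/50, -177/50) → (-81/50, -3/10)
T5 rotate counter-clockwise with cos θ = -12/13, sin θ = -5/13: (27/10, -12) → (-462/65, 261/26); (87/25, -63/10) → (-3663/650, 291/65); (-81/50, -3/10) → (69/50, 9/10)

image vertices: (-462/65, 261/26), (-3663/650, 291/65), (69/50, 9/10)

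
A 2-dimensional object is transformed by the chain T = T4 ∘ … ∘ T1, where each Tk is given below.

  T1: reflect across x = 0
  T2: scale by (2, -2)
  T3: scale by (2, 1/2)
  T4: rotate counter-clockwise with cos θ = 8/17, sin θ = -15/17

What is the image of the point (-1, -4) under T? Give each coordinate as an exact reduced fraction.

T1 reflect across x = 0: (-1, -4) → (1, -4)
T2 scale by (2, -2): (1, -4) → (2, 8)
T3 scale by (2, 1/2): (2, 8) → (4, 4)
T4 rotate counter-clockwise with cos θ = 8/17, sin θ = -15/17: (4, 4) → (92/17, -28/17)

T(p) = (92/17, -28/17)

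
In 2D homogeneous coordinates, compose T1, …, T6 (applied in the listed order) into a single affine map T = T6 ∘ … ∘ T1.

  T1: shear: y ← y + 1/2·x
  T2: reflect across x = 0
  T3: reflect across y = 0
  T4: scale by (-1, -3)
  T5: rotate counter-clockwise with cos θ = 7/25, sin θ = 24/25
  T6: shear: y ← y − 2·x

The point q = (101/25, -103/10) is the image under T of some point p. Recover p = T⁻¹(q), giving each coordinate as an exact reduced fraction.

p = (-1, -1)

T1 = [1 0 0; 1/2 1 0; 0 0 1]
T2·T1 = [-1 0 0; 1/2 1 0; 0 0 1]
T3·…·T1 = [-1 0 0; -1/2 -1 0; 0 0 1]
T4·…·T1 = [1 0 0; 3/2 3 0; 0 0 1]
T5·…·T1 = [-29/25 -72/25 0; 69/50 21/25 0; 0 0 1]
T6·…·T1 = [-29/25 -72/25 0; 37/10 33/5 0; 0 0 1]
det M = 3; M⁻¹ = [11/5 24/25 0; -37/30 -29/75 0; 0 0 1]
M⁻¹ · (101/25, -103/10)ᵀ = (-1, -1)ᵀ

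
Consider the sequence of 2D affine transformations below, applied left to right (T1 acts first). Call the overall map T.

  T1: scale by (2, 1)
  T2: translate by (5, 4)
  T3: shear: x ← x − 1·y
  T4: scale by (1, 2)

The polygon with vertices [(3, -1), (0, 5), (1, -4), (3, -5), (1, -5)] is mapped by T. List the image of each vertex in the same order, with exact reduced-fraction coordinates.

image vertices: (8, 6), (-4, 18), (7, 0), (12, -2), (8, -2)

T1 scale by (2, 1): (3, -1) → (6, -1); (0, 5) → (0, 5); (1, -4) → (2, -4); (3, -5) → (6, -5); (1, -5) → (2, -5)
T2 translate by (5, 4): (6, -1) → (11, 3); (0, 5) → (5, 9); (2, -4) → (7, 0); (6, -5) → (11, -1); (2, -5) → (7, -1)
T3 shear: x ← x − 1·y: (11, 3) → (8, 3); (5, 9) → (-4, 9); (7, 0) → (7, 0); (11, -1) → (12, -1); (7, -1) → (8, -1)
T4 scale by (1, 2): (8, 3) → (8, 6); (-4, 9) → (-4, 18); (7, 0) → (7, 0); (12, -1) → (12, -2); (8, -1) → (8, -2)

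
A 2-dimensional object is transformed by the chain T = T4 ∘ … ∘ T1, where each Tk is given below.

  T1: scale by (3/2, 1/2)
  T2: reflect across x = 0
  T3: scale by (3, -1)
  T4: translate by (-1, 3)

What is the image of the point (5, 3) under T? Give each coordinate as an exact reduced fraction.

T1 scale by (3/2, 1/2): (5, 3) → (15/2, 3/2)
T2 reflect across x = 0: (15/2, 3/2) → (-15/2, 3/2)
T3 scale by (3, -1): (-15/2, 3/2) → (-45/2, -3/2)
T4 translate by (-1, 3): (-45/2, -3/2) → (-47/2, 3/2)

T(p) = (-47/2, 3/2)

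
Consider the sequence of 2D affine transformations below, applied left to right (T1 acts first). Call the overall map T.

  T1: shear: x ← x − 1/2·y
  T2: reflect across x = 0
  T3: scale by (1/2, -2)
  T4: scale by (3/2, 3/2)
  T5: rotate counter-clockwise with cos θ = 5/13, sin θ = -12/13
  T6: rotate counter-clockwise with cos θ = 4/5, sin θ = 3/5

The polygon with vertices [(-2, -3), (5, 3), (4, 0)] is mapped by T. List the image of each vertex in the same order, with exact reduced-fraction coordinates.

image vertices: (318/65, 3933/520), (-444/65, -3339/520), (-168/65, 99/65)

T1 shear: x ← x − 1/2·y: (-2, -3) → (-1/2, -3); (5, 3) → (7/2, 3); (4, 0) → (4, 0)
T2 reflect across x = 0: (-1/2, -3) → (1/2, -3); (7/2, 3) → (-7/2, 3); (4, 0) → (-4, 0)
T3 scale by (1/2, -2): (1/2, -3) → (1/4, 6); (-7/2, 3) → (-7/4, -6); (-4, 0) → (-2, 0)
T4 scale by (3/2, 3/2): (1/4, 6) → (3/8, 9); (-7/4, -6) → (-21/8, -9); (-2, 0) → (-3, 0)
T5 rotate counter-clockwise with cos θ = 5/13, sin θ = -12/13: (3/8, 9) → (879/104, 81/26); (-21/8, -9) → (-969/104, -27/26); (-3, 0) → (-15/13, 36/13)
T6 rotate counter-clockwise with cos θ = 4/5, sin θ = 3/5: (879/104, 81/26) → (318/65, 3933/520); (-969/104, -27/26) → (-444/65, -3339/520); (-15/13, 36/13) → (-168/65, 99/65)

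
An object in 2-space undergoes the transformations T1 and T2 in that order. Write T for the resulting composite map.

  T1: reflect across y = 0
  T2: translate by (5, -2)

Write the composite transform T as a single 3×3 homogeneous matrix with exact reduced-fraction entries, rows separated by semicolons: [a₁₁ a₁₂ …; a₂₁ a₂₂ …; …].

T1 = [1 0 0; 0 -1 0; 0 0 1]
T2·T1 = [1 0 5; 0 -1 -2; 0 0 1]

T = [1 0 5; 0 -1 -2; 0 0 1]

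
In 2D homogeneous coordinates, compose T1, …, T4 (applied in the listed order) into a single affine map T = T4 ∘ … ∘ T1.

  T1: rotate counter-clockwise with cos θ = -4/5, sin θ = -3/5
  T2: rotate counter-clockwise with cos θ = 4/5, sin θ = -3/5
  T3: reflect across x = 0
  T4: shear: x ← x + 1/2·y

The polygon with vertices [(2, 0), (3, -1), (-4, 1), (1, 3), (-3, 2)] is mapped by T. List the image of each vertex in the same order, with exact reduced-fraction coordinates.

image vertices: (2, 0), (7/2, 1), (-9/2, -1), (-1/2, -3), (-4, -2)

T1 rotate counter-clockwise with cos θ = -4/5, sin θ = -3/5: (2, 0) → (-8/5, -6/5); (3, -1) → (-3, -1); (-4, 1) → (19/5, 8/5); (1, 3) → (1, -3); (-3, 2) → (18/5, 1/5)
T2 rotate counter-clockwise with cos θ = 4/5, sin θ = -3/5: (-8/5, -6/5) → (-2, 0); (-3, -1) → (-3, 1); (19/5, 8/5) → (4, -1); (1, -3) → (-1, -3); (18/5, 1/5) → (3, -2)
T3 reflect across x = 0: (-2, 0) → (2, 0); (-3, 1) → (3, 1); (4, -1) → (-4, -1); (-1, -3) → (1, -3); (3, -2) → (-3, -2)
T4 shear: x ← x + 1/2·y: (2, 0) → (2, 0); (3, 1) → (7/2, 1); (-4, -1) → (-9/2, -1); (1, -3) → (-1/2, -3); (-3, -2) → (-4, -2)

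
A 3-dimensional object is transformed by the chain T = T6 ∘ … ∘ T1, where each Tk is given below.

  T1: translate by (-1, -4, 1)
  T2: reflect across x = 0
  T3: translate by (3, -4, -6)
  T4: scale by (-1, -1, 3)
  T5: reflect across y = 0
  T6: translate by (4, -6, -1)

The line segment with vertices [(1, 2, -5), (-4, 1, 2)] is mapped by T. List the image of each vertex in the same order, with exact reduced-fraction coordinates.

T1 translate by (-1, -4, 1): (1, 2, -5) → (0, -2, -4); (-4, 1, 2) → (-5, -3, 3)
T2 reflect across x = 0: (0, -2, -4) → (0, -2, -4); (-5, -3, 3) → (5, -3, 3)
T3 translate by (3, -4, -6): (0, -2, -4) → (3, -6, -10); (5, -3, 3) → (8, -7, -3)
T4 scale by (-1, -1, 3): (3, -6, -10) → (-3, 6, -30); (8, -7, -3) → (-8, 7, -9)
T5 reflect across y = 0: (-3, 6, -30) → (-3, -6, -30); (-8, 7, -9) → (-8, -7, -9)
T6 translate by (4, -6, -1): (-3, -6, -30) → (1, -12, -31); (-8, -7, -9) → (-4, -13, -10)

image vertices: (1, -12, -31), (-4, -13, -10)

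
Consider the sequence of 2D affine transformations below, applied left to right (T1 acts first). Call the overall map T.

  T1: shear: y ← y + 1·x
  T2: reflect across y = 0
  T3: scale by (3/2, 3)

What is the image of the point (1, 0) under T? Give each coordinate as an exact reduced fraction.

T(p) = (3/2, -3)

T1 shear: y ← y + 1·x: (1, 0) → (1, 1)
T2 reflect across y = 0: (1, 1) → (1, -1)
T3 scale by (3/2, 3): (1, -1) → (3/2, -3)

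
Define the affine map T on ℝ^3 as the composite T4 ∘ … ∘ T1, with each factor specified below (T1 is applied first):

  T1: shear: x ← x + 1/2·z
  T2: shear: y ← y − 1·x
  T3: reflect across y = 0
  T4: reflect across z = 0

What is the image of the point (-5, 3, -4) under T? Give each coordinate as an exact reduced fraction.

T(p) = (-7, -10, 4)

T1 shear: x ← x + 1/2·z: (-5, 3, -4) → (-7, 3, -4)
T2 shear: y ← y − 1·x: (-7, 3, -4) → (-7, 10, -4)
T3 reflect across y = 0: (-7, 10, -4) → (-7, -10, -4)
T4 reflect across z = 0: (-7, -10, -4) → (-7, -10, 4)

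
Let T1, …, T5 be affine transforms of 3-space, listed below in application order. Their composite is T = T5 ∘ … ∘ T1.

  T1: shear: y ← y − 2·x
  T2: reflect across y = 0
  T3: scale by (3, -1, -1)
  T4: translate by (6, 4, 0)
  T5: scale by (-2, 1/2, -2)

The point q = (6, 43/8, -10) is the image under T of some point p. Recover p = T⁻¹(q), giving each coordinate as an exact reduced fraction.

p = (-3, 3/4, -5)

T1 = [1 0 0 0; -2 1 0 0; 0 0 1 0; 0 0 0 1]
T2·T1 = [1 0 0 0; 2 -1 0 0; 0 0 1 0; 0 0 0 1]
T3·…·T1 = [3 0 0 0; -2 1 0 0; 0 0 -1 0; 0 0 0 1]
T4·…·T1 = [3 0 0 6; -2 1 0 4; 0 0 -1 0; 0 0 0 1]
T5·…·T1 = [-6 0 0 -12; -1 1/2 0 2; 0 0 2 0; 0 0 0 1]
det M = -6; M⁻¹ = [-1/6 0 0 -2; -1/3 2 0 -8; 0 0 1/2 0; 0 0 0 1]
M⁻¹ · (6, 43/8, -10)ᵀ = (-3, 3/4, -5)ᵀ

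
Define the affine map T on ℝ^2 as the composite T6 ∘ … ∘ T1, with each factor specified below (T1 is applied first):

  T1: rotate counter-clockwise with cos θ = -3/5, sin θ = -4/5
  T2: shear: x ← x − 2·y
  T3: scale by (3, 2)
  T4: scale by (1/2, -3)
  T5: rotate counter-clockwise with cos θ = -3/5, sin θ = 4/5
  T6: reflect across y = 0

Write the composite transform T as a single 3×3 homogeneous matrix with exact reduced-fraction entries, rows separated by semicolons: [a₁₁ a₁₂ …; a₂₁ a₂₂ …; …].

T = [-237/50 -117/25 0; 42/25 -6/25 0; 0 0 1]

T1 = [-3/5 4/5 0; -4/5 -3/5 0; 0 0 1]
T2·T1 = [1 2 0; -4/5 -3/5 0; 0 0 1]
T3·…·T1 = [3 6 0; -8/5 -6/5 0; 0 0 1]
T4·…·T1 = [3/2 3 0; 24/5 18/5 0; 0 0 1]
T5·…·T1 = [-237/50 -117/25 0; -42/25 6/25 0; 0 0 1]
T6·…·T1 = [-237/50 -117/25 0; 42/25 -6/25 0; 0 0 1]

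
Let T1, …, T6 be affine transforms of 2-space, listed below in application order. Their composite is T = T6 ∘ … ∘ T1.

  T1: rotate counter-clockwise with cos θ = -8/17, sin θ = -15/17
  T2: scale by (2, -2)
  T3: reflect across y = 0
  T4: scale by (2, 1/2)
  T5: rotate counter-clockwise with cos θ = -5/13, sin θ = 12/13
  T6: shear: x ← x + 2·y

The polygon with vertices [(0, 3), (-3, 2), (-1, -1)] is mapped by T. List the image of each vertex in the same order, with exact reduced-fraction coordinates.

T1 rotate counter-clockwise with cos θ = -8/17, sin θ = -15/17: (0, 3) → (45/17, -24/17); (-3, 2) → (54/17, 29/17); (-1, -1) → (-7/17, 23/17)
T2 scale by (2, -2): (45/17, -24/17) → (90/17, 48/17); (54/17, 29/17) → (108/17, -58/17); (-7/17, 23/17) → (-14/17, -46/17)
T3 reflect across y = 0: (90/17, 48/17) → (90/17, -48/17); (108/17, -58/17) → (108/17, 58/17); (-14/17, -46/17) → (-14/17, 46/17)
T4 scale by (2, 1/2): (90/17, -48/17) → (180/17, -24/17); (108/17, 58/17) → (216/17, 29/17); (-14/17, 46/17) → (-28/17, 23/17)
T5 rotate counter-clockwise with cos θ = -5/13, sin θ = 12/13: (180/17, -24/17) → (-36/13, 2280/221); (216/17, 29/17) → (-84/13, 2447/221); (-28/17, 23/17) → (-8/13, -451/221)
T6 shear: x ← x + 2·y: (-36/13, 2280/221) → (3948/221, 2280/221); (-84/13, 2447/221) → (3466/221, 2447/221); (-8/13, -451/221) → (-1038/221, -451/221)

image vertices: (3948/221, 2280/221), (3466/221, 2447/221), (-1038/221, -451/221)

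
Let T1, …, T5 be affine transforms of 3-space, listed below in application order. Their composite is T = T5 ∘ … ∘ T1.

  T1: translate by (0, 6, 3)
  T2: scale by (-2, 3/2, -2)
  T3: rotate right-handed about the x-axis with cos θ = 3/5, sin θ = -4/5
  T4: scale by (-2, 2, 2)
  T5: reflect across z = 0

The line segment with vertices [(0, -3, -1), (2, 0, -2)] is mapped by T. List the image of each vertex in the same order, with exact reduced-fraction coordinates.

image vertices: (0, -1, 12), (8, 38/5, 84/5)

T1 translate by (0, 6, 3): (0, -3, -1) → (0, 3, 2); (2, 0, -2) → (2, 6, 1)
T2 scale by (-2, 3/2, -2): (0, 3, 2) → (0, 9/2, -4); (2, 6, 1) → (-4, 9, -2)
T3 rotate right-handed about the x-axis with cos θ = 3/5, sin θ = -4/5: (0, 9/2, -4) → (0, -1/2, -6); (-4, 9, -2) → (-4, 19/5, -42/5)
T4 scale by (-2, 2, 2): (0, -1/2, -6) → (0, -1, -12); (-4, 19/5, -42/5) → (8, 38/5, -84/5)
T5 reflect across z = 0: (0, -1, -12) → (0, -1, 12); (8, 38/5, -84/5) → (8, 38/5, 84/5)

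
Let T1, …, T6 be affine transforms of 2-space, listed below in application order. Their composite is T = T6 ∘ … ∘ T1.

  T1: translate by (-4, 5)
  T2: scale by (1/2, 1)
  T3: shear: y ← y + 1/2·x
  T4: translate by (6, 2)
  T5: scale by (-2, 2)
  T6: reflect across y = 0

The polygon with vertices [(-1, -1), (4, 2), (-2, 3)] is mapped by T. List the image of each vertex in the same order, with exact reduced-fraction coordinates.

image vertices: (-7, -19/2), (-12, -18), (-6, -17)

T1 translate by (-4, 5): (-1, -1) → (-5, 4); (4, 2) → (0, 7); (-2, 3) → (-6, 8)
T2 scale by (1/2, 1): (-5, 4) → (-5/2, 4); (0, 7) → (0, 7); (-6, 8) → (-3, 8)
T3 shear: y ← y + 1/2·x: (-5/2, 4) → (-5/2, 11/4); (0, 7) → (0, 7); (-3, 8) → (-3, 13/2)
T4 translate by (6, 2): (-5/2, 11/4) → (7/2, 19/4); (0, 7) → (6, 9); (-3, 13/2) → (3, 17/2)
T5 scale by (-2, 2): (7/2, 19/4) → (-7, 19/2); (6, 9) → (-12, 18); (3, 17/2) → (-6, 17)
T6 reflect across y = 0: (-7, 19/2) → (-7, -19/2); (-12, 18) → (-12, -18); (-6, 17) → (-6, -17)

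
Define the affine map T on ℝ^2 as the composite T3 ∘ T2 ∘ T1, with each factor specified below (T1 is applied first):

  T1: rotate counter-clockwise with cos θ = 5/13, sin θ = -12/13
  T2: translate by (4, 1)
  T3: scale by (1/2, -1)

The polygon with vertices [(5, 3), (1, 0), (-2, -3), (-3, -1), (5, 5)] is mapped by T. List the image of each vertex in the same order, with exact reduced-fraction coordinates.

T1 rotate counter-clockwise with cos θ = 5/13, sin θ = -12/13: (5, 3) → (61/13, -45/13); (1, 0) → (5/13, -12/13); (-2, -3) → (-46/13, 9/13); (-3, -1) → (-27/13, 31/13); (5, 5) → (85/13, -35/13)
T2 translate by (4, 1): (61/13, -45/13) → (113/13, -32/13); (5/13, -12/13) → (57/13, 1/13); (-46/13, 9/13) → (6/13, 22/13); (-27/13, 31/13) → (25/13, 44/13); (85/13, -35/13) → (137/13, -22/13)
T3 scale by (1/2, -1): (113/13, -32/13) → (113/26, 32/13); (57/13, 1/13) → (57/26, -1/13); (6/13, 22/13) → (3/13, -22/13); (25/13, 44/13) → (25/26, -44/13); (137/13, -22/13) → (137/26, 22/13)

image vertices: (113/26, 32/13), (57/26, -1/13), (3/13, -22/13), (25/26, -44/13), (137/26, 22/13)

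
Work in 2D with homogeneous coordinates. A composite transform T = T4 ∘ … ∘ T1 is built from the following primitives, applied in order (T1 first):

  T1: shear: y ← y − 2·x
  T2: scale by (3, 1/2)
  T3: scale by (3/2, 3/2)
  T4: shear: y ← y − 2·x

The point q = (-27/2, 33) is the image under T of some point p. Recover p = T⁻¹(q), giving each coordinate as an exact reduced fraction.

T1 = [1 0 0; -2 1 0; 0 0 1]
T2·T1 = [3 0 0; -1 1/2 0; 0 0 1]
T3·…·T1 = [9/2 0 0; -3/2 3/4 0; 0 0 1]
T4·…·T1 = [9/2 0 0; -21/2 3/4 0; 0 0 1]
det M = 27/8; M⁻¹ = [2/9 0 0; 28/9 4/3 0; 0 0 1]
M⁻¹ · (-27/2, 33)ᵀ = (-3, 2)ᵀ

p = (-3, 2)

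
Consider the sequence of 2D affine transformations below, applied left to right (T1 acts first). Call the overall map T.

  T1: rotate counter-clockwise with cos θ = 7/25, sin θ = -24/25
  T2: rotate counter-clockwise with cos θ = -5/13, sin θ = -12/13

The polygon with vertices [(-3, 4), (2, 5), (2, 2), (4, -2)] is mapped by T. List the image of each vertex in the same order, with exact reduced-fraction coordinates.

T1 rotate counter-clockwise with cos θ = 7/25, sin θ = -24/25: (-3, 4) → (3, 4); (2, 5) → (134/25, -13/25); (2, 2) → (62/25, -34/25); (4, -2) → (-4/5, -22/5)
T2 rotate counter-clockwise with cos θ = -5/13, sin θ = -12/13: (3, 4) → (33/13, -56/13); (134/25, -13/25) → (-826/325, -1543/325); (62/25, -34/25) → (-718/325, -574/325); (-4/5, -22/5) → (-244/65, 158/65)

image vertices: (33/13, -56/13), (-826/325, -1543/325), (-718/325, -574/325), (-244/65, 158/65)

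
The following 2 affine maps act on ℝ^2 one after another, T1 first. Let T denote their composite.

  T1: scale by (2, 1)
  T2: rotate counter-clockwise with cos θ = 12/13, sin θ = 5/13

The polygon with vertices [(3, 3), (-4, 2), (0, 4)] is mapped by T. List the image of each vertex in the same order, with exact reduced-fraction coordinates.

image vertices: (57/13, 66/13), (-106/13, -16/13), (-20/13, 48/13)

T1 scale by (2, 1): (3, 3) → (6, 3); (-4, 2) → (-8, 2); (0, 4) → (0, 4)
T2 rotate counter-clockwise with cos θ = 12/13, sin θ = 5/13: (6, 3) → (57/13, 66/13); (-8, 2) → (-106/13, -16/13); (0, 4) → (-20/13, 48/13)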